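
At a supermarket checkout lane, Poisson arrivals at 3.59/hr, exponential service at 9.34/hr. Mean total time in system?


W = 1/(μ−λ) = 1/(9.34 − 3.59) = 1/5.75 = 0.1739 hr

Final: 0.1739 hr


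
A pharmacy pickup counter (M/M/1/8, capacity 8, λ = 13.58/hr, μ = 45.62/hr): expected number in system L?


ρ = 13.58/45.62 = 0.2977
L = ρ[1 − (K+1)ρ^K + Kρ^(K+1)] / [(1−ρ)(1−ρ^(K+1))]
Numerator: 0.2977·(1 − 9·0.00006165 + 8·0.00001835) = 0.297555
Denominator: (0.7023)·(0.999982) = 0.702311
L = 0.297555/0.702311 = 0.4237

Final: 0.4237


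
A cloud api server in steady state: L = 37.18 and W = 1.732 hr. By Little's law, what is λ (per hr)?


λ = L/W = 37.18/1.732 = 21.4665 /hr

Final: 21.4665 /hr


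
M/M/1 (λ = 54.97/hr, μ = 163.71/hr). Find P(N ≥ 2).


ρ = 54.97/163.71 = 0.3358
P(N ≥ n) = ρ^n = 0.3358^2 = 0.112746

Final: 0.112746


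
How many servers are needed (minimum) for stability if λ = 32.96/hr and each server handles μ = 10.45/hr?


Stability requires cμ > λ ⇔ c > λ/μ.
λ/μ = 32.96/10.45 = 3.1541
Minimum integer c = ⌊3.1541⌋ + 1 = 4
Check: 4·10.45 = 41.80 > 32.96, while 3·10.45 = 31.35 ≤ 32.96

Final: 4 servers


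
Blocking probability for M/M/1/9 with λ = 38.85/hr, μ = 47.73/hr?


ρ = λ/μ = 38.85/47.73 = 0.8140
P_K = (1−ρ)ρ^K/(1−ρ^(K+1)) = (0.1860·0.156818)/(1 − 0.127643)
= 0.029175/0.872357 = 0.033444

Final: 0.033444


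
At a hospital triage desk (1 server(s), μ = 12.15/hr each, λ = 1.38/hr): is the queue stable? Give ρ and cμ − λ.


Total capacity cμ = 1·12.15 = 12.15/hr
ρ = λ/(cμ) = 1.38/12.15 = 0.1136
Stable ⇔ ρ < 1: YES
Spare capacity = cμ − λ = 12.15 − 1.38 = 10.77/hr

Final: ρ = 0.1136; stable; margin = 10.77/hr


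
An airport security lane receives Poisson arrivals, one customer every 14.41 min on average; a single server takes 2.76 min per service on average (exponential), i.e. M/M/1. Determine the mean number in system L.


λ = 60/14.41 = 4.1638 /hr
μ = 60/2.76 = 21.7391 /hr
ρ = λ/μ = 4.1638/21.7391 = 0.1915
L = ρ/(1−ρ) = 0.1915/0.8085 = 0.2369

Final: 0.2369


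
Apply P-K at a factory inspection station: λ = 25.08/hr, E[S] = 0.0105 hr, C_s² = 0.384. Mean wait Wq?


ρ = λ·E[S] = 25.08·0.0105 = 0.2633
E[S²] = E[S]²(1+C_s²) = 0.0105²·(1+0.384) = 0.0001526
Wq = λ·E[S²]/(2(1−ρ)) = 25.08·0.0001526/(2·0.7367) = 0.002597 hr

Final: 0.002597 hr


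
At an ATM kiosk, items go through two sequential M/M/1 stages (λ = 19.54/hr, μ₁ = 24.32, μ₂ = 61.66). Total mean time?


Each node sees arrival rate λ = 19.54/hr (tandem ⇒ throughput preserved).
W₁ = 1/(μ₁−λ) = 1/(24.32−19.54) = 0.20921 hr
W₂ = 1/(μ₂−λ) = 1/(61.66−19.54) = 0.02374 hr
W_total = W₁ + W₂ = 0.20921 + 0.02374 = 0.23295 hr

Final: 0.23295 hr


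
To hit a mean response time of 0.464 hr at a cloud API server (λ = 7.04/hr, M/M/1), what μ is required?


W = 1/(μ−λ) ⇒ μ − λ = 1/W = 1/0.464 = 2.1552
μ = λ + 1/W = 7.04 + 2.1552 = 9.1952 per hr

Final: 9.1952 /hr


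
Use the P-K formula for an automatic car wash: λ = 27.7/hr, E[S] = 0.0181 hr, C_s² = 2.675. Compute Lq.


ρ = λ·E[S] = 27.7·0.0181 = 0.5014
Lq = ρ²(1+C_s²)/(2(1−ρ)) = 0.2514·(1+2.675)/(2·0.4986)
= 0.2514·3.6750/0.9973 = 0.92633

Final: 0.92633


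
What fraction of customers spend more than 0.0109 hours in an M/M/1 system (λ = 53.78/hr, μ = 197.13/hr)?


W ~ Exponential(μ−λ) for M/M/1.
μ − λ = 197.13 − 53.78 = 143.3500
P(W > t) = e^{−(μ−λ)t} = e^{−1.5625} = 0.209608

Final: 0.209608


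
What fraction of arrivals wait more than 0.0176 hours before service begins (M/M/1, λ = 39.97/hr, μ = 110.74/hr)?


ρ = 39.97/110.74 = 0.3609
P(Wq > t) = ρ·e^{−(μ−λ)t} = 0.3609·e^{−1.2456}
= 0.3609·0.287782 = 0.103871

Final: 0.103871


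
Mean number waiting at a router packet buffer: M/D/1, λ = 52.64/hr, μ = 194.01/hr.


ρ = 52.64/194.01 = 0.2713
M/D/1: Lq = ρ²/(2(1−ρ)) = 0.07362/(2·0.7287) = 0.05052

Final: 0.05052


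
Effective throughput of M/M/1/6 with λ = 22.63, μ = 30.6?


ρ = 0.7395; P_K = (1−ρ)ρ^6/(1−ρ^7) = 0.048475
λ_eff = λ(1 − P_K) = 22.63·(1 − 0.048475) = 22.63·0.951525 = 21.5330 /hr

Final: 21.5330 /hr


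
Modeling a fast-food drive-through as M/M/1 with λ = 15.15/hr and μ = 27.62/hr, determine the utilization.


ρ = λ/μ = 15.15/27.62 = 0.5485

Final: 0.5485


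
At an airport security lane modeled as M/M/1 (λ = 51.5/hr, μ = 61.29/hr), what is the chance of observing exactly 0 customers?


ρ = 51.5/61.29 = 0.8403
P_n = (1−ρ)·ρ^n = (1 − 0.8403)·0.8403^0 = 0.1597·1.000000 = 0.159732

Final: 0.159732


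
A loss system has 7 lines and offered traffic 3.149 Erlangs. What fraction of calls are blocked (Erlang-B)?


B(c,a) = (a^c/c!) / Σ_{k=0}^{c} a^k/k!
a^7/7! = 0.609226
Σ terms (k=0..7): 1.00000 + 3.14900 + 4.95810 + 5.20435 + 4.09713 + 2.58037 + 1.35426 + 0.60923 = 22.952440
B = 0.609226/22.952440 = 0.026543

Final: 0.026543


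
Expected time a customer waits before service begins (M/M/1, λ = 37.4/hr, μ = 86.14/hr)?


ρ = 37.4/86.14 = 0.4342
Wq = ρ/(μ−λ) = 0.4342/(86.14 − 37.4) = 0.4342/48.74 = 0.008908 hr

Final: 0.008908 hr


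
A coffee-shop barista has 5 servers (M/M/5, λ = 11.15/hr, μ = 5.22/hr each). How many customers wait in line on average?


a = λ/μ = 2.1360; ρ = a/5 = 0.4272
P₀ = 0.116879
Lq = P₀·a^c·ρ / (c!·(1−ρ)²) = 0.116879·44.46536·0.4272/(120·0.32810)
= 0.05639

Final: 0.05639


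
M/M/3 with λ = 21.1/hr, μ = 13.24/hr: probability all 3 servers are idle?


a = λ/μ = 21.1/13.24 = 1.5937; ρ = a/c = 0.5312
Σ_{k=0}^{2} a^k/k! (terms k=0..2) = 1.00000 + 1.59366 + 1.26987 = 3.86352
Tail: a^3/(3!(1−ρ)) = 4.04747/(6·0.4688) = 1.43900
P₀ = 1/(3.86352 + 1.43900) = 1/5.30253 = 0.188589

Final: 0.188589


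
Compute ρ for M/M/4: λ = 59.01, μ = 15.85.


ρ = λ/(cμ) = 59.01/(4·15.85) = 59.01/63.40 = 0.9308

Final: 0.9308


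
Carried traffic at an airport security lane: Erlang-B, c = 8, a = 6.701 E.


B(8,6.701) = 0.161623 (Erlang-B)
Carried load = a(1 − B) = 6.701·(1 − 0.161623) = 6.701·0.838377 = 5.6180 E

Final: 5.6180 Erlangs


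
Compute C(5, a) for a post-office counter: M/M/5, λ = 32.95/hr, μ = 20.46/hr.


a = λ/μ = 1.6105; ρ = a/5 = 0.3221
P₀ = 0.199329 (from M/M/c formula)
C(c,a) = [a^c/(c!(1−ρ))]·P₀ = [10.83301/(120·0.6779)]·0.199329
= 0.13317·0.199329 = 0.026544

Final: 0.026544


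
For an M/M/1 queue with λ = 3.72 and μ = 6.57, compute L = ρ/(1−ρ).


ρ = λ/μ = 3.72/6.57 = 0.5662
L = ρ/(1−ρ) = 0.5662/(1 − 0.5662) = 0.5662/0.4338 = 1.3053

Final: 1.3053


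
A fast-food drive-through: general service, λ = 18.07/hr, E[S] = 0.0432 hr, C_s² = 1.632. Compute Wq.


ρ = λ·E[S] = 18.07·0.0432 = 0.7806
E[S²] = E[S]²(1+C_s²) = 0.0432²·(1+1.632) = 0.004912
Wq = λ·E[S²]/(2(1−ρ)) = 18.07·0.004912/(2·0.2194) = 0.20230 hr

Final: 0.20230 hr


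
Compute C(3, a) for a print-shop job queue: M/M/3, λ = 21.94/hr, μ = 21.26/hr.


a = λ/μ = 1.0320; ρ = a/3 = 0.3440
P₀ = 0.351653 (from M/M/c formula)
C(c,a) = [a^c/(c!(1−ρ))]·P₀ = [1.09906/(6·0.6560)]·0.351653
= 0.27923·0.351653 = 0.098192

Final: 0.098192


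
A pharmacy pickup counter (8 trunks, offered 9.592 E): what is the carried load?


B(8,9.592) = 0.318830 (Erlang-B)
Carried load = a(1 − B) = 9.592·(1 − 0.318830) = 9.592·0.681170 = 6.5338 E

Final: 6.5338 Erlangs


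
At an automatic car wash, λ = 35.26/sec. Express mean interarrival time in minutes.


Mean interarrival time = 1/λ = 1/35.26 second = 0.02836 second
In minutes: 0.02836 × 0.0166667 = 0.0004727 min

Final: 0.0004727 min


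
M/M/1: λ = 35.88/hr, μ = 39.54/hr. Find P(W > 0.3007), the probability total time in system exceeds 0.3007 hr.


W ~ Exponential(μ−λ) for M/M/1.
μ − λ = 39.54 − 35.88 = 3.6600
P(W > t) = e^{−(μ−λ)t} = e^{−1.1006} = 0.332684

Final: 0.332684


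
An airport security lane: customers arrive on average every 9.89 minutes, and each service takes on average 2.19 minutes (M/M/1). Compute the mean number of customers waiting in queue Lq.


λ = 60/9.89 = 6.0667 /hr
μ = 60/2.19 = 27.3973 /hr
ρ = λ/μ = 6.0667/27.3973 = 0.2214
Lq = ρ²/(1−ρ) = 0.04903/0.7786 = 0.06298

Final: 0.06298


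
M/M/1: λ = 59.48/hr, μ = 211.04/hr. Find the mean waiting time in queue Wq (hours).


ρ = 59.48/211.04 = 0.2818
Wq = ρ/(μ−λ) = 0.2818/(211.04 − 59.48) = 0.2818/151.56 = 0.001860 hr

Final: 0.001860 hr


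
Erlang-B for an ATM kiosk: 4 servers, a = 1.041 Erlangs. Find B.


B(c,a) = (a^c/c!) / Σ_{k=0}^{c} a^k/k!
a^4/4! = 0.048932
Σ terms (k=0..4): 1.00000 + 1.04100 + 0.54184 + 0.18802 + 0.04893 = 2.819791
B = 0.048932/2.819791 = 0.017353

Final: 0.017353


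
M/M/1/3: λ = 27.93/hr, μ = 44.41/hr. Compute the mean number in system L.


ρ = 27.93/44.41 = 0.6289
L = ρ[1 − (K+1)ρ^K + Kρ^(K+1)] / [(1−ρ)(1−ρ^(K+1))]
Numerator: 0.6289·(1 − 4·0.248754 + 3·0.156445) = 0.298304
Denominator: (0.3711)·(0.843555) = 0.313033
L = 0.298304/0.313033 = 0.9529

Final: 0.9529


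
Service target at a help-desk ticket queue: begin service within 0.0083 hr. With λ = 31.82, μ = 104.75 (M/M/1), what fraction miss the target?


ρ = 31.82/104.75 = 0.3038
P(Wq > t) = ρ·e^{−(μ−λ)t} = 0.3038·e^{−0.6053}
= 0.3038·0.545900 = 0.165829

Final: 0.165829


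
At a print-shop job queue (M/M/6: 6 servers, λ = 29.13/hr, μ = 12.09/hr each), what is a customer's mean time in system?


a = 2.4094; ρ = 0.4016; P₀ = 0.089458
Lq = P₀·a^c·ρ/(c!(1−ρ)²) = 0.02726
Wq = Lq/λ = 0.02726/29.13 = 0.0009358 hr
W = Wq + 1/μ = 0.0009358 + 0.08271 = 0.08365 hr

Final: 0.08365 hr


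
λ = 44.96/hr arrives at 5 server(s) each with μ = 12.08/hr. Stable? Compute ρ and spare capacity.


Total capacity cμ = 5·12.08 = 60.40/hr
ρ = λ/(cμ) = 44.96/60.40 = 0.7444
Stable ⇔ ρ < 1: YES
Spare capacity = cμ − λ = 60.40 − 44.96 = 15.44/hr

Final: ρ = 0.7444; stable; margin = 15.44/hr


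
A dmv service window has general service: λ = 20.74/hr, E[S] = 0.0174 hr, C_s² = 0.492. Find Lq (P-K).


ρ = λ·E[S] = 20.74·0.0174 = 0.3609
Lq = ρ²(1+C_s²)/(2(1−ρ)) = 0.1302·(1+0.492)/(2·0.6391)
= 0.1302·1.4920/1.2782 = 0.15201

Final: 0.15201


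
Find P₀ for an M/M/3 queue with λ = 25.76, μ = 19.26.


a = λ/μ = 25.76/19.26 = 1.3375; ρ = a/c = 0.4458
Σ_{k=0}^{2} a^k/k! (terms k=0..2) = 1.00000 + 1.33749 + 0.89444 = 3.23192
Tail: a^3/(3!(1−ρ)) = 2.39259/(6·0.5542) = 0.71957
P₀ = 1/(3.23192 + 0.71957) = 1/3.95149 = 0.253069

Final: 0.253069


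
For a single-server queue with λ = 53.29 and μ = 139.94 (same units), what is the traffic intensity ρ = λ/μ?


ρ = λ/μ = 53.29/139.94 = 0.3808

Final: 0.3808


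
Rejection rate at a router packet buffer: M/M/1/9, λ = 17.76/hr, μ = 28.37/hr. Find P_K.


ρ = λ/μ = 17.76/28.37 = 0.6260
P_K = (1−ρ)ρ^K/(1−ρ^(K+1)) = (0.3740·0.014766)/(1 − 0.009243)
= 0.005522/0.990757 = 0.005574

Final: 0.005574


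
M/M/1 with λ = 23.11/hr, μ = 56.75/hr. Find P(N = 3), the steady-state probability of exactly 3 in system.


ρ = 23.11/56.75 = 0.4072
P_n = (1−ρ)·ρ^n = (1 − 0.4072)·0.4072^3 = 0.5928·0.067531 = 0.040031

Final: 0.040031


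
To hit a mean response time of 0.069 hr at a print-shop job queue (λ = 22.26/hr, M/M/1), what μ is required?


W = 1/(μ−λ) ⇒ μ − λ = 1/W = 1/0.069 = 14.4928
μ = λ + 1/W = 22.26 + 14.4928 = 36.7528 per hr

Final: 36.7528 /hr


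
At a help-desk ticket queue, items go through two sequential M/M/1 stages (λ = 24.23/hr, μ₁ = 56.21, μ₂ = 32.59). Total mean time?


Each node sees arrival rate λ = 24.23/hr (tandem ⇒ throughput preserved).
W₁ = 1/(μ₁−λ) = 1/(56.21−24.23) = 0.03127 hr
W₂ = 1/(μ₂−λ) = 1/(32.59−24.23) = 0.11962 hr
W_total = W₁ + W₂ = 0.03127 + 0.11962 = 0.15089 hr

Final: 0.15089 hr


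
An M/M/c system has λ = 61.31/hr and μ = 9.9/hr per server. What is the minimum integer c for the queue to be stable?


Stability requires cμ > λ ⇔ c > λ/μ.
λ/μ = 61.31/9.9 = 6.1929
Minimum integer c = ⌊6.1929⌋ + 1 = 7
Check: 7·9.9 = 69.30 > 61.31, while 6·9.9 = 59.40 ≤ 61.31

Final: 7 servers


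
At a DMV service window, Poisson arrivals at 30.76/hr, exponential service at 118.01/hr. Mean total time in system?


W = 1/(μ−λ) = 1/(118.01 − 30.76) = 1/87.25 = 0.01146 hr

Final: 0.01146 hr


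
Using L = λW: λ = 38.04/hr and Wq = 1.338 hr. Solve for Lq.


Lq = λWq = 38.04·1.338 = 50.8975

Final: 50.8975


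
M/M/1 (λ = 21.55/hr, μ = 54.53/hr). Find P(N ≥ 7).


ρ = 21.55/54.53 = 0.3952
P(N ≥ n) = ρ^n = 0.3952^7 = 0.001506

Final: 0.001506


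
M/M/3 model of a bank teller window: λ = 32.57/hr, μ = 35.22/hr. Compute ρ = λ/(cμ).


ρ = λ/(cμ) = 32.57/(3·35.22) = 32.57/105.66 = 0.3083

Final: 0.3083


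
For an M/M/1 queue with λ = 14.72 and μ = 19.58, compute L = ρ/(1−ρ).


ρ = λ/μ = 14.72/19.58 = 0.7518
L = ρ/(1−ρ) = 0.7518/(1 − 0.7518) = 0.7518/0.2482 = 3.0288

Final: 3.0288


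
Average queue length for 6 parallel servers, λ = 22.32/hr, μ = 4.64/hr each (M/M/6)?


a = λ/μ = 4.8103; ρ = a/6 = 0.8017
P₀ = 0.006006
Lq = P₀·a^c·ρ / (c!·(1−ρ)²) = 0.006006·12389.59923·0.8017/(720·0.03931)
= 2.10774

Final: 2.10774


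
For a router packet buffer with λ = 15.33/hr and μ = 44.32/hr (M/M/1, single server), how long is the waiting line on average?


ρ = 15.33/44.32 = 0.3459
Lq = ρ²/(1−ρ) = 0.1196/0.6541 = 0.1829

Final: 0.1829


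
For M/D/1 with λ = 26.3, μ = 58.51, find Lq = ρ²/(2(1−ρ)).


ρ = 26.3/58.51 = 0.4495
M/D/1: Lq = ρ²/(2(1−ρ)) = 0.2020/(2·0.5505) = 0.18351

Final: 0.18351


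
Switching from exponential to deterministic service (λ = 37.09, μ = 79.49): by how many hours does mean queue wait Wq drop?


ρ = 37.09/79.49 = 0.4666
Wq(M/M/1) = ρ/(μ−λ) = 0.4666/42.40 = 0.01100 hr
Wq(M/D/1) = ρ/(2(μ−λ)) = 0.005502 hr
Savings = 0.01100 − 0.005502 = 0.005502 hr

Final: 0.005502 hr


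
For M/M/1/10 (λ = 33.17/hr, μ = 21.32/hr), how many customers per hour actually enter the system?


ρ = 1.5558; P_K = (1−ρ)ρ^10/(1−ρ^11) = 0.360035
λ_eff = λ(1 − P_K) = 33.17·(1 − 0.360035) = 33.17·0.639965 = 21.2276 /hr

Final: 21.2276 /hr


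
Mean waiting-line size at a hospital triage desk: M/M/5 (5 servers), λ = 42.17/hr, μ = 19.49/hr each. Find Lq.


a = λ/μ = 2.1637; ρ = a/5 = 0.4327
P₀ = 0.113605
Lq = P₀·a^c·ρ / (c!·(1−ρ)²) = 0.113605·47.41970·0.4327/(120·0.32179)
= 0.06037

Final: 0.06037


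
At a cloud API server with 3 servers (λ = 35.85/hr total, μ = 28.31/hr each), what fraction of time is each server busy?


ρ = λ/(cμ) = 35.85/(3·28.31) = 35.85/84.93 = 0.4221

Final: 0.4221


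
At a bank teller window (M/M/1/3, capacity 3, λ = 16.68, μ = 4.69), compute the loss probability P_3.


ρ = λ/μ = 16.68/4.69 = 3.5565
P_K = (1−ρ)ρ^K/(1−ρ^(K+1)) = (-2.5565·44.985195)/(1 − 159.989991)
= -115.004796/-158.989991 = 0.723346

Final: 0.723346


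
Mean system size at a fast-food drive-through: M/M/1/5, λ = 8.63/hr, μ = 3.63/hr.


ρ = 8.63/3.63 = 2.3774
L = ρ[1 − (K+1)ρ^K + Kρ^(K+1)] / [(1−ρ)(1−ρ^(K+1))]
Numerator: 2.3774·(1 − 6·75.948789 + 5·180.561446) = 1065.352094
Denominator: (-1.3774)·(-179.561446) = 247.329815
L = 1065.352094/247.329815 = 4.3074

Final: 4.3074


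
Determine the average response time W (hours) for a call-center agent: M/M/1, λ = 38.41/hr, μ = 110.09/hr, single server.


W = 1/(μ−λ) = 1/(110.09 − 38.41) = 1/71.68 = 0.01395 hr

Final: 0.01395 hr


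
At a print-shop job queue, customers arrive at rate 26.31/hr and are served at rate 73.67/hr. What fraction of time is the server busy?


ρ = λ/μ = 26.31/73.67 = 0.3571

Final: 0.3571


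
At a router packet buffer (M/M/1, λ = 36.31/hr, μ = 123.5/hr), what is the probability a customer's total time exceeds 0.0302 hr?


W ~ Exponential(μ−λ) for M/M/1.
μ − λ = 123.5 − 36.31 = 87.1900
P(W > t) = e^{−(μ−λ)t} = e^{−2.6331} = 0.071853

Final: 0.071853


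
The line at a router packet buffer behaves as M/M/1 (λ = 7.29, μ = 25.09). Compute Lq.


ρ = 7.29/25.09 = 0.2906
Lq = ρ²/(1−ρ) = 0.08442/0.7094 = 0.1190

Final: 0.1190


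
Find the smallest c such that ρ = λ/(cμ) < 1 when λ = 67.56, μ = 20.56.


Stability requires cμ > λ ⇔ c > λ/μ.
λ/μ = 67.56/20.56 = 3.2860
Minimum integer c = ⌊3.2860⌋ + 1 = 4
Check: 4·20.56 = 82.24 > 67.56, while 3·20.56 = 61.68 ≤ 67.56

Final: 4 servers


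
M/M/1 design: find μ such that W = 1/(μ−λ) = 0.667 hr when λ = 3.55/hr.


W = 1/(μ−λ) ⇒ μ − λ = 1/W = 1/0.667 = 1.4993
μ = λ + 1/W = 3.55 + 1.4993 = 5.0493 per hr

Final: 5.0493 /hr


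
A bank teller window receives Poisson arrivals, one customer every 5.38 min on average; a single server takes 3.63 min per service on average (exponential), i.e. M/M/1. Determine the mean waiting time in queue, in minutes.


λ = 60/5.38 = 11.1524 /hr
μ = 60/3.63 = 16.5289 /hr
ρ = λ/μ = 11.1524/16.5289 = 0.6747
Wq = ρ/(μ−λ) = 0.6747/(16.5289−11.1524) = 0.12549 hr
In minutes: 0.12549·60 = 7.530 min

Final: 7.530 min


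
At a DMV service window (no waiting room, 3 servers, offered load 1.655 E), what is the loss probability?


B(c,a) = (a^c/c!) / Σ_{k=0}^{c} a^k/k!
a^3/3! = 0.755514
Σ terms (k=0..3): 1.00000 + 1.65500 + 1.36951 + 0.75551 = 4.780027
B = 0.755514/4.780027 = 0.158057

Final: 0.158057


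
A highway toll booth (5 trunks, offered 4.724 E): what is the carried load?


B(5,4.724) = 0.262072 (Erlang-B)
Carried load = a(1 − B) = 4.724·(1 − 0.262072) = 4.724·0.737928 = 3.4860 E

Final: 3.4860 Erlangs


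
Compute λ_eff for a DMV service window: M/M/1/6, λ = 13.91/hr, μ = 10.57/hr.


ρ = 1.3160; P_K = (1−ρ)ρ^6/(1−ρ^7) = 0.281263
λ_eff = λ(1 − P_K) = 13.91·(1 − 0.281263) = 13.91·0.718737 = 9.9976 /hr

Final: 9.9976 /hr


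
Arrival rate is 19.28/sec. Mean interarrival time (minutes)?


Mean interarrival time = 1/λ = 1/19.28 second = 0.05187 second
In minutes: 0.05187 × 0.0166667 = 0.0008645 min

Final: 0.0008645 min


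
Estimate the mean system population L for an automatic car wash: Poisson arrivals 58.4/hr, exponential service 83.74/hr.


ρ = λ/μ = 58.4/83.74 = 0.6974
L = ρ/(1−ρ) = 0.6974/(1 − 0.6974) = 0.6974/0.3026 = 2.3047

Final: 2.3047


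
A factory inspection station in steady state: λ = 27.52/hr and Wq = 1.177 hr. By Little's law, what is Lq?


Lq = λWq = 27.52·1.177 = 32.3910

Final: 32.3910


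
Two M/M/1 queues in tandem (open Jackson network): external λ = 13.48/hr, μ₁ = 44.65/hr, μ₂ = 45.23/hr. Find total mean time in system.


Each node sees arrival rate λ = 13.48/hr (tandem ⇒ throughput preserved).
W₁ = 1/(μ₁−λ) = 1/(44.65−13.48) = 0.03208 hr
W₂ = 1/(μ₂−λ) = 1/(45.23−13.48) = 0.03150 hr
W_total = W₁ + W₂ = 0.03208 + 0.03150 = 0.06358 hr

Final: 0.06358 hr


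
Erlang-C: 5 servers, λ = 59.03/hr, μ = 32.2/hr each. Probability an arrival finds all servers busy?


a = λ/μ = 1.8332; ρ = a/5 = 0.3666
P₀ = 0.159148 (from M/M/c formula)
C(c,a) = [a^c/(c!(1−ρ))]·P₀ = [20.70544/(120·0.6334)]·0.159148
= 0.27243·0.159148 = 0.043357

Final: 0.043357


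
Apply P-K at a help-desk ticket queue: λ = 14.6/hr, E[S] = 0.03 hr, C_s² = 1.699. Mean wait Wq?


ρ = λ·E[S] = 14.6·0.03 = 0.4380
E[S²] = E[S]²(1+C_s²) = 0.03²·(1+1.699) = 0.002429
Wq = λ·E[S²]/(2(1−ρ)) = 14.6·0.002429/(2·0.5620) = 0.03155 hr

Final: 0.03155 hr


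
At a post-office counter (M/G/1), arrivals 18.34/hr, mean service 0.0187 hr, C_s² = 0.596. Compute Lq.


ρ = λ·E[S] = 18.34·0.0187 = 0.3430
Lq = ρ²(1+C_s²)/(2(1−ρ)) = 0.1176·(1+0.596)/(2·0.6570)
= 0.1176·1.5960/1.3141 = 0.14285

Final: 0.14285


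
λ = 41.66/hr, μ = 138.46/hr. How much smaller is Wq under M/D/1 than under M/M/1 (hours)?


ρ = 41.66/138.46 = 0.3009
Wq(M/M/1) = ρ/(μ−λ) = 0.3009/96.80 = 0.003108 hr
Wq(M/D/1) = ρ/(2(μ−λ)) = 0.001554 hr
Savings = 0.003108 − 0.001554 = 0.001554 hr

Final: 0.001554 hr


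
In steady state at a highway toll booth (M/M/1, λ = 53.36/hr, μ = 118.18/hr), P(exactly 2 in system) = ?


ρ = 53.36/118.18 = 0.4515
P_n = (1−ρ)·ρ^n = (1 − 0.4515)·0.4515^2 = 0.5485·0.203865 = 0.111817

Final: 0.111817


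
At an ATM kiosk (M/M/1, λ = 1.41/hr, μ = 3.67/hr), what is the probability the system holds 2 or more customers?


ρ = 1.41/3.67 = 0.3842
P(N ≥ n) = ρ^n = 0.3842^2 = 0.147607

Final: 0.147607


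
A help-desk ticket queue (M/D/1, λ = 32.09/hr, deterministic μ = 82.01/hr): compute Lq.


ρ = 32.09/82.01 = 0.3913
M/D/1: Lq = ρ²/(2(1−ρ)) = 0.1531/(2·0.6087) = 0.12577

Final: 0.12577


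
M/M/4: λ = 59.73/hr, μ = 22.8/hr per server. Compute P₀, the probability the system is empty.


a = λ/μ = 59.73/22.8 = 2.6197; ρ = a/c = 0.6549
Σ_{k=0}^{3} a^k/k! (terms k=0..3) = 1.00000 + 2.61974 + 3.43151 + 2.99655 = 10.04780
Tail: a^4/(4!(1−ρ)) = 47.10106/(24·0.3451) = 5.68745
P₀ = 1/(10.04780 + 5.68745) = 1/15.73525 = 0.063552

Final: 0.063552


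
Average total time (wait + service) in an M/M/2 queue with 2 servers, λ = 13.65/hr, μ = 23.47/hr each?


a = 0.5816; ρ = 0.2908; P₀ = 0.549431
Lq = P₀·a^c·ρ/(c!(1−ρ)²) = 0.05372
Wq = Lq/λ = 0.05372/13.65 = 0.003936 hr
W = Wq + 1/μ = 0.003936 + 0.04261 = 0.04654 hr

Final: 0.04654 hr


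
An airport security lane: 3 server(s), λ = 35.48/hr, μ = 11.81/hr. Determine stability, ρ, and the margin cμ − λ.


Total capacity cμ = 3·11.81 = 35.43/hr
ρ = λ/(cμ) = 35.48/35.43 = 1.0014
Stable ⇔ ρ < 1: NO
Spare capacity = cμ − λ = 35.43 − 35.48 = -0.05/hr

Final: ρ = 1.0014; unstable; margin = -0.05/hr


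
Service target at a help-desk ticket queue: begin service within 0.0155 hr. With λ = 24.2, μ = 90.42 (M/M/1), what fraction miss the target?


ρ = 24.2/90.42 = 0.2676
P(Wq > t) = ρ·e^{−(μ−λ)t} = 0.2676·e^{−1.0264}
= 0.2676·0.358291 = 0.095893

Final: 0.095893


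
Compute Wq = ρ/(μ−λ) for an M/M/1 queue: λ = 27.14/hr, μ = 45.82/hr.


ρ = 27.14/45.82 = 0.5923
Wq = ρ/(μ−λ) = 0.5923/(45.82 − 27.14) = 0.5923/18.68 = 0.03171 hr

Final: 0.03171 hr


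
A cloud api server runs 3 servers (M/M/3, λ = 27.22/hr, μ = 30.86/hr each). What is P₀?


a = λ/μ = 27.22/30.86 = 0.8820; ρ = a/c = 0.2940
Σ_{k=0}^{2} a^k/k! (terms k=0..2) = 1.00000 + 0.88205 + 0.38900 = 2.27105
Tail: a^3/(3!(1−ρ)) = 0.68624/(6·0.7060) = 0.16201
P₀ = 1/(2.27105 + 0.16201) = 1/2.43306 = 0.411005

Final: 0.411005


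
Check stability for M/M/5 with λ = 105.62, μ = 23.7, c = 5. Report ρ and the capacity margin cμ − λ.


Total capacity cμ = 5·23.7 = 118.50/hr
ρ = λ/(cμ) = 105.62/118.50 = 0.8913
Stable ⇔ ρ < 1: YES
Spare capacity = cμ − λ = 118.50 − 105.62 = 12.88/hr

Final: ρ = 0.8913; stable; margin = 12.88/hr


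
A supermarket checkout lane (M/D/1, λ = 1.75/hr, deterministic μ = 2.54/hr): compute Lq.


ρ = 1.75/2.54 = 0.6890
M/D/1: Lq = ρ²/(2(1−ρ)) = 0.4747/(2·0.3110) = 0.76311

Final: 0.76311


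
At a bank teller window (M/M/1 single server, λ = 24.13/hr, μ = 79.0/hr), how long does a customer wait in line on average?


ρ = 24.13/79.0 = 0.3054
Wq = ρ/(μ−λ) = 0.3054/(79.0 − 24.13) = 0.3054/54.87 = 0.005567 hr

Final: 0.005567 hr


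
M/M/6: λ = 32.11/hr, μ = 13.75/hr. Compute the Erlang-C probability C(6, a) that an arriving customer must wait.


a = λ/μ = 2.3353; ρ = a/6 = 0.3892
P₀ = 0.096419 (from M/M/c formula)
C(c,a) = [a^c/(c!(1−ρ))]·P₀ = [162.19059/(720·0.6108)]·0.096419
= 0.36881·0.096419 = 0.035560

Final: 0.035560


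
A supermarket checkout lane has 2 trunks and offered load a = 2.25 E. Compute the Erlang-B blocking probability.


B(c,a) = (a^c/c!) / Σ_{k=0}^{c} a^k/k!
a^2/2! = 2.531250
Σ terms (k=0..2): 1.00000 + 2.25000 + 2.53125 = 5.781250
B = 2.531250/5.781250 = 0.437838

Final: 0.437838


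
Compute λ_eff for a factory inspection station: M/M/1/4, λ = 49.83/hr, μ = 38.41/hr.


ρ = 1.2973; P_K = (1−ρ)ρ^4/(1−ρ^5) = 0.314860
λ_eff = λ(1 − P_K) = 49.83·(1 − 0.314860) = 49.83·0.685140 = 34.1405 /hr

Final: 34.1405 /hr


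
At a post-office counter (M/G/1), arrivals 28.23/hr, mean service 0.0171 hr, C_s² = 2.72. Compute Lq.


ρ = λ·E[S] = 28.23·0.0171 = 0.4827
Lq = ρ²(1+C_s²)/(2(1−ρ)) = 0.2330·(1+2.72)/(2·0.5173)
= 0.2330·3.7200/1.0345 = 0.83794

Final: 0.83794


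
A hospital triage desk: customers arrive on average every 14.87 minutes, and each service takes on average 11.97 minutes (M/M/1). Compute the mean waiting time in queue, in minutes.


λ = 60/14.87 = 4.0350 /hr
μ = 60/11.97 = 5.0125 /hr
ρ = λ/μ = 4.0350/5.0125 = 0.8050
Wq = ρ/(μ−λ) = 0.8050/(5.0125−4.0350) = 0.82345 hr
In minutes: 0.82345·60 = 49.407 min

Final: 49.407 min


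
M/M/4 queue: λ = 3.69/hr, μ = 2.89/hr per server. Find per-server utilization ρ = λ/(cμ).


ρ = λ/(cμ) = 3.69/(4·2.89) = 3.69/11.56 = 0.3192

Final: 0.3192


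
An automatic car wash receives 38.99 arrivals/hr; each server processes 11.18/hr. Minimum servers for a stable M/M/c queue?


Stability requires cμ > λ ⇔ c > λ/μ.
λ/μ = 38.99/11.18 = 3.4875
Minimum integer c = ⌊3.4875⌋ + 1 = 4
Check: 4·11.18 = 44.72 > 38.99, while 3·11.18 = 33.54 ≤ 38.99

Final: 4 servers


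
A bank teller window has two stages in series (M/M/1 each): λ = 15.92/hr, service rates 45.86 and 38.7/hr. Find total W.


Each node sees arrival rate λ = 15.92/hr (tandem ⇒ throughput preserved).
W₁ = 1/(μ₁−λ) = 1/(45.86−15.92) = 0.03340 hr
W₂ = 1/(μ₂−λ) = 1/(38.7−15.92) = 0.04390 hr
W_total = W₁ + W₂ = 0.03340 + 0.04390 = 0.07730 hr

Final: 0.07730 hr


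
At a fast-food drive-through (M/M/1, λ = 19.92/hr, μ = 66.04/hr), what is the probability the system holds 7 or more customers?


ρ = 19.92/66.04 = 0.3016
P(N ≥ n) = ρ^n = 0.3016^7 = 0.0002272

Final: 0.0002272


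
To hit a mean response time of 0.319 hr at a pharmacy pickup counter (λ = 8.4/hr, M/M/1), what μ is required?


W = 1/(μ−λ) ⇒ μ − λ = 1/W = 1/0.319 = 3.1348
μ = λ + 1/W = 8.4 + 3.1348 = 11.5348 per hr

Final: 11.5348 /hr


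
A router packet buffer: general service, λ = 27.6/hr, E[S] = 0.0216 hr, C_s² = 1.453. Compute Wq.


ρ = λ·E[S] = 27.6·0.0216 = 0.5962
E[S²] = E[S]²(1+C_s²) = 0.0216²·(1+1.453) = 0.001144
Wq = λ·E[S²]/(2(1−ρ)) = 27.6·0.001144/(2·0.4038) = 0.03911 hr

Final: 0.03911 hr


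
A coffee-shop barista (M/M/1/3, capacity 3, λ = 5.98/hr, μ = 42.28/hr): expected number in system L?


ρ = 5.98/42.28 = 0.1414
L = ρ[1 − (K+1)ρ^K + Kρ^(K+1)] / [(1−ρ)(1−ρ^(K+1))]
Numerator: 0.1414·(1 − 4·0.002829 + 3·0.0004002) = 0.140007
Denominator: (0.8586)·(0.999600) = 0.858218
L = 0.140007/0.858218 = 0.1631

Final: 0.1631


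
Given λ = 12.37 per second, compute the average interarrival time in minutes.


Mean interarrival time = 1/λ = 1/12.37 second = 0.08084 second
In minutes: 0.08084 × 0.0166667 = 0.001347 min

Final: 0.001347 min


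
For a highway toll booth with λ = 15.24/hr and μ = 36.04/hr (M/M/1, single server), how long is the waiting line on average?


ρ = 15.24/36.04 = 0.4229
Lq = ρ²/(1−ρ) = 0.1788/0.5771 = 0.3098

Final: 0.3098


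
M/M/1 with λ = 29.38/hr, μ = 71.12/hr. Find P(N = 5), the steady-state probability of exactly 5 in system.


ρ = 29.38/71.12 = 0.4131
P_n = (1−ρ)·ρ^n = (1 − 0.4131)·0.4131^5 = 0.5869·0.012031 = 0.007061

Final: 0.007061


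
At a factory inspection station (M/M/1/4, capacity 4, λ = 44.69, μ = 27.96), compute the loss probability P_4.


ρ = λ/μ = 44.69/27.96 = 1.5984
P_K = (1−ρ)ρ^K/(1−ρ^(K+1)) = (-0.5984·6.526686)/(1 − 10.431961)
= -3.905274/-9.431961 = 0.414047

Final: 0.414047


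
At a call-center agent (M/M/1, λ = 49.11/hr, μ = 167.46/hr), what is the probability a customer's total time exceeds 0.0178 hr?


W ~ Exponential(μ−λ) for M/M/1.
μ − λ = 167.46 − 49.11 = 118.3500
P(W > t) = e^{−(μ−λ)t} = e^{−2.1066} = 0.121647

Final: 0.121647


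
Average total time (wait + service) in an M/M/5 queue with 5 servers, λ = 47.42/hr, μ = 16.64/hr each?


a = 2.8498; ρ = 0.5700; P₀ = 0.055073
Lq = P₀·a^c·ρ/(c!(1−ρ)²) = 0.26583
Wq = Lq/λ = 0.26583/47.42 = 0.005606 hr
W = Wq + 1/μ = 0.005606 + 0.06010 = 0.06570 hr

Final: 0.06570 hr


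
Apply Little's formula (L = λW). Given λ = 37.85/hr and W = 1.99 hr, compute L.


L = λW = 37.85·1.99 = 75.3215

Final: 75.3215


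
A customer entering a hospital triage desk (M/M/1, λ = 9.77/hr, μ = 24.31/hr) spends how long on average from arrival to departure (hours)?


W = 1/(μ−λ) = 1/(24.31 − 9.77) = 1/14.54 = 0.06878 hr

Final: 0.06878 hr


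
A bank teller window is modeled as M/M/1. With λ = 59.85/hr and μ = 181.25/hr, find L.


ρ = λ/μ = 59.85/181.25 = 0.3302
L = ρ/(1−ρ) = 0.3302/(1 − 0.3302) = 0.3302/0.6698 = 0.4930

Final: 0.4930


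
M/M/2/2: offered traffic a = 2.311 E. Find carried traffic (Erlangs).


B(2,2.311) = 0.446447 (Erlang-B)
Carried load = a(1 − B) = 2.311·(1 − 0.446447) = 2.311·0.553553 = 1.2793 E

Final: 1.2793 Erlangs


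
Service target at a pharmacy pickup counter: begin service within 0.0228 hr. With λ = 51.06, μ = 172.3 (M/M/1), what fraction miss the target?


ρ = 51.06/172.3 = 0.2963
P(Wq > t) = ρ·e^{−(μ−λ)t} = 0.2963·e^{−2.7643}
= 0.2963·0.063022 = 0.018676

Final: 0.018676


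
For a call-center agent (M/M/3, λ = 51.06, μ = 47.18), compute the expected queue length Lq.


a = λ/μ = 1.0822; ρ = a/3 = 0.3607
P₀ = 0.333518
Lq = P₀·a^c·ρ / (c!·(1−ρ)²) = 0.333518·1.26756·0.3607/(6·0.40865)
= 0.06220

Final: 0.06220


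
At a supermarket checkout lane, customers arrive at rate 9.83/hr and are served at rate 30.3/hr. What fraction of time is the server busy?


ρ = λ/μ = 9.83/30.3 = 0.3244

Final: 0.3244


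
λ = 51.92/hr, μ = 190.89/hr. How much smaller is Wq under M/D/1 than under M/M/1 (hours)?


ρ = 51.92/190.89 = 0.2720
Wq(M/M/1) = ρ/(μ−λ) = 0.2720/138.97 = 0.001957 hr
Wq(M/D/1) = ρ/(2(μ−λ)) = 0.0009786 hr
Savings = 0.001957 − 0.0009786 = 0.0009786 hr

Final: 0.0009786 hr


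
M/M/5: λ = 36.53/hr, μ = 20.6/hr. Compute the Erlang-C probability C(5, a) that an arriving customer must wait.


a = λ/μ = 1.7733; ρ = a/5 = 0.3547
P₀ = 0.169106 (from M/M/c formula)
C(c,a) = [a^c/(c!(1−ρ))]·P₀ = [17.53526/(120·0.6453)]·0.169106
= 0.22643·0.169106 = 0.038291

Final: 0.038291


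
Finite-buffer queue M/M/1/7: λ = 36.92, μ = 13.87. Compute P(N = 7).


ρ = λ/μ = 36.92/13.87 = 2.6619
P_K = (1−ρ)ρ^K/(1−ρ^(K+1)) = (-1.6619·946.883653)/(1 − 2520.471844)
= -1573.588190/-2519.471844 = 0.624571

Final: 0.624571


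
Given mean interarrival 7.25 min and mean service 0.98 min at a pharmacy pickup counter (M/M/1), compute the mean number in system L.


λ = 60/7.25 = 8.2759 /hr
μ = 60/0.98 = 61.2245 /hr
ρ = λ/μ = 8.2759/61.2245 = 0.1352
L = ρ/(1−ρ) = 0.1352/0.8648 = 0.1563

Final: 0.1563


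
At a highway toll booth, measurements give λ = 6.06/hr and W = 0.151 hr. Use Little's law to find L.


L = λW = 6.06·0.151 = 0.9151

Final: 0.9151


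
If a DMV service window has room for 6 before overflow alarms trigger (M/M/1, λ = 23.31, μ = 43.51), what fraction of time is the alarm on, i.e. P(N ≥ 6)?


ρ = 23.31/43.51 = 0.5357
P(N ≥ n) = ρ^n = 0.5357^6 = 0.023644

Final: 0.023644


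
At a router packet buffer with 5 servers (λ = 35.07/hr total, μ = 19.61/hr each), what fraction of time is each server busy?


ρ = λ/(cμ) = 35.07/(5·19.61) = 35.07/98.05 = 0.3577

Final: 0.3577


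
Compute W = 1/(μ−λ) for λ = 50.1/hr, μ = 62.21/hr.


W = 1/(μ−λ) = 1/(62.21 − 50.1) = 1/12.11 = 0.08258 hr

Final: 0.08258 hr


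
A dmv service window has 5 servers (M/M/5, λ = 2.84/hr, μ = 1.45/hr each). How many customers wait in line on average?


a = λ/μ = 1.9586; ρ = a/5 = 0.3917
P₀ = 0.140114
Lq = P₀·a^c·ρ / (c!·(1−ρ)²) = 0.140114·28.82383·0.3917/(120·0.37000)
= 0.03563

Final: 0.03563


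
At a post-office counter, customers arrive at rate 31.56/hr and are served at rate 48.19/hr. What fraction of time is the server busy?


ρ = λ/μ = 31.56/48.19 = 0.6549

Final: 0.6549


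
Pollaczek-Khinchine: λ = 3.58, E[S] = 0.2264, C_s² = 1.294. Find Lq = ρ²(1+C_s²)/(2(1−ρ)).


ρ = λ·E[S] = 3.58·0.2264 = 0.8105
Lq = ρ²(1+C_s²)/(2(1−ρ)) = 0.6569·(1+1.294)/(2·0.1895)
= 0.6569·2.2940/0.3790 = 3.97650

Final: 3.97650


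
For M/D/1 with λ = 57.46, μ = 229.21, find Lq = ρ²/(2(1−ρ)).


ρ = 57.46/229.21 = 0.2507
M/D/1: Lq = ρ²/(2(1−ρ)) = 0.06284/(2·0.7493) = 0.04193

Final: 0.04193


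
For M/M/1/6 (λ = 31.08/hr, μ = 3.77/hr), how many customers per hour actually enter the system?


ρ = 8.2440; P_K = (1−ρ)ρ^6/(1−ρ^7) = 0.878700
λ_eff = λ(1 − P_K) = 31.08·(1 − 0.878700) = 31.08·0.121300 = 3.7700 /hr

Final: 3.7700 /hr


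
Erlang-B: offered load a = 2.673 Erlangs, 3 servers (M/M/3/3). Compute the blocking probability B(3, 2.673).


B(c,a) = (a^c/c!) / Σ_{k=0}^{c} a^k/k!
a^3/3! = 3.183066
Σ terms (k=0..3): 1.00000 + 2.67300 + 3.57246 + 3.18307 = 10.428530
B = 3.183066/10.428530 = 0.305227

Final: 0.305227


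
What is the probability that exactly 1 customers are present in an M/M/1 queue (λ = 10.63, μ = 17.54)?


ρ = 10.63/17.54 = 0.6060
P_n = (1−ρ)·ρ^n = (1 − 0.6060)·0.6060^1 = 0.3940·0.606043 = 0.238755

Final: 0.238755


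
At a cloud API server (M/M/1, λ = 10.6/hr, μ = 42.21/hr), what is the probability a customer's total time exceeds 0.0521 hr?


W ~ Exponential(μ−λ) for M/M/1.
μ − λ = 42.21 − 10.6 = 31.6100
P(W > t) = e^{−(μ−λ)t} = e^{−1.6469} = 0.192650

Final: 0.192650


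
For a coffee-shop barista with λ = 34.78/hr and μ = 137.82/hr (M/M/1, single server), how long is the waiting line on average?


ρ = 34.78/137.82 = 0.2524
Lq = ρ²/(1−ρ) = 0.06368/0.7476 = 0.08518

Final: 0.08518


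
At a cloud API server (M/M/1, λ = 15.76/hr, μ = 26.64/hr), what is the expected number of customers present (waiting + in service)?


ρ = λ/μ = 15.76/26.64 = 0.5916
L = ρ/(1−ρ) = 0.5916/(1 − 0.5916) = 0.5916/0.4084 = 1.4485

Final: 1.4485


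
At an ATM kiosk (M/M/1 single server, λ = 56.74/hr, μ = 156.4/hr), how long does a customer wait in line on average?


ρ = 56.74/156.4 = 0.3628
Wq = ρ/(μ−λ) = 0.3628/(156.4 − 56.74) = 0.3628/99.66 = 0.003640 hr

Final: 0.003640 hr


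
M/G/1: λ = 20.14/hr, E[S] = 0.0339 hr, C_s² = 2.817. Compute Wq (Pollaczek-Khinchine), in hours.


ρ = λ·E[S] = 20.14·0.0339 = 0.6827
E[S²] = E[S]²(1+C_s²) = 0.0339²·(1+2.817) = 0.004387
Wq = λ·E[S²]/(2(1−ρ)) = 20.14·0.004387/(2·0.3173) = 0.13923 hr

Final: 0.13923 hr


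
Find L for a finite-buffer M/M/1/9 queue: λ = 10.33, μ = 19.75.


ρ = 10.33/19.75 = 0.5230
L = ρ[1 − (K+1)ρ^K + Kρ^(K+1)] / [(1−ρ)(1−ρ^(K+1))]
Numerator: 0.5230·(1 − 10·0.002930 + 9·0.001532) = 0.514928
Denominator: (0.4770)·(0.998468) = 0.476231
L = 0.514928/0.476231 = 1.0813

Final: 1.0813


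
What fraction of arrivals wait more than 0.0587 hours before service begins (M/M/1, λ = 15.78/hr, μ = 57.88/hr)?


ρ = 15.78/57.88 = 0.2726
P(Wq > t) = ρ·e^{−(μ−λ)t} = 0.2726·e^{−2.4713}
= 0.2726·0.084478 = 0.023031

Final: 0.023031


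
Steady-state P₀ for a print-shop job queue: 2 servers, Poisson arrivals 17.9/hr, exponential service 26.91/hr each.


a = λ/μ = 17.9/26.91 = 0.6652; ρ = a/c = 0.3326
Σ_{k=0}^{1} a^k/k! (terms k=0..1) = 1.00000 + 0.66518 = 1.66518
Tail: a^2/(2!(1−ρ)) = 0.44246/(2·0.6674) = 0.33148
P₀ = 1/(1.66518 + 0.33148) = 1/1.99666 = 0.500837

Final: 0.500837


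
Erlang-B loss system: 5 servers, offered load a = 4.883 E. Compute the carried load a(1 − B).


B(5,4.883) = 0.275301 (Erlang-B)
Carried load = a(1 − B) = 4.883·(1 − 0.275301) = 4.883·0.724699 = 3.5387 E

Final: 3.5387 Erlangs


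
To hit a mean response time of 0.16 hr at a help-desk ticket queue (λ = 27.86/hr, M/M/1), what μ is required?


W = 1/(μ−λ) ⇒ μ − λ = 1/W = 1/0.16 = 6.2500
μ = λ + 1/W = 27.86 + 6.2500 = 34.1100 per hr

Final: 34.1100 /hr


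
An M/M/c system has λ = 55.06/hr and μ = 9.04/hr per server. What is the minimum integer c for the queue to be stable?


Stability requires cμ > λ ⇔ c > λ/μ.
λ/μ = 55.06/9.04 = 6.0907
Minimum integer c = ⌊6.0907⌋ + 1 = 7
Check: 7·9.04 = 63.28 > 55.06, while 6·9.04 = 54.24 ≤ 55.06

Final: 7 servers


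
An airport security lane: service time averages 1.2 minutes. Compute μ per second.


μ = 1/(service time) in consistent units.
1 second = 0.0166667 min, so μ = 0.0166667/1.2 = 0.01389 per second

Final: 0.01389 /sec


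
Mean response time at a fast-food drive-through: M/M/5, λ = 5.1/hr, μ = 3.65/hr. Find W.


a = 1.3973; ρ = 0.2795; P₀ = 0.247005
Lq = P₀·a^c·ρ/(c!(1−ρ)²) = 0.005901
Wq = Lq/λ = 0.005901/5.1 = 0.001157 hr
W = Wq + 1/μ = 0.001157 + 0.27397 = 0.27513 hr

Final: 0.27513 hr


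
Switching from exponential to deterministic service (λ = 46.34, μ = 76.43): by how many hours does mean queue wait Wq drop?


ρ = 46.34/76.43 = 0.6063
Wq(M/M/1) = ρ/(μ−λ) = 0.6063/30.09 = 0.02015 hr
Wq(M/D/1) = ρ/(2(μ−λ)) = 0.01007 hr
Savings = 0.02015 − 0.01007 = 0.01007 hr

Final: 0.01007 hr


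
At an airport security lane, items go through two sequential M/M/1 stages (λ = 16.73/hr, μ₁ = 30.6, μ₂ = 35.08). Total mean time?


Each node sees arrival rate λ = 16.73/hr (tandem ⇒ throughput preserved).
W₁ = 1/(μ₁−λ) = 1/(30.6−16.73) = 0.07210 hr
W₂ = 1/(μ₂−λ) = 1/(35.08−16.73) = 0.05450 hr
W_total = W₁ + W₂ = 0.07210 + 0.05450 = 0.12659 hr

Final: 0.12659 hr


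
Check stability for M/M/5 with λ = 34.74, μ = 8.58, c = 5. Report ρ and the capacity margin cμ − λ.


Total capacity cμ = 5·8.58 = 42.90/hr
ρ = λ/(cμ) = 34.74/42.90 = 0.8098
Stable ⇔ ρ < 1: YES
Spare capacity = cμ − λ = 42.90 − 34.74 = 8.16/hr

Final: ρ = 0.8098; stable; margin = 8.16/hr


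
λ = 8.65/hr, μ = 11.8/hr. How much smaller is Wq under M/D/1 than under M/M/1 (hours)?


ρ = 8.65/11.8 = 0.7331
Wq(M/M/1) = ρ/(μ−λ) = 0.7331/3.15 = 0.23271 hr
Wq(M/D/1) = ρ/(2(μ−λ)) = 0.11636 hr
Savings = 0.23271 − 0.11636 = 0.11636 hr

Final: 0.11636 hr


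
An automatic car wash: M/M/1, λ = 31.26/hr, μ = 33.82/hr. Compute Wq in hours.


ρ = 31.26/33.82 = 0.9243
Wq = ρ/(μ−λ) = 0.9243/(33.82 − 31.26) = 0.9243/2.56 = 0.3611 hr

Final: 0.3611 hr


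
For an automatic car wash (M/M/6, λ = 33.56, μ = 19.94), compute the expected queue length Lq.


a = λ/μ = 1.6830; ρ = a/6 = 0.2805
P₀ = 0.185711
Lq = P₀·a^c·ρ / (c!·(1−ρ)²) = 0.185711·22.72902·0.2805/(720·0.51767)
= 0.003177

Final: 0.003177


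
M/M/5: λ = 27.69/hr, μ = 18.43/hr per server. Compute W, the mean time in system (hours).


a = 1.5024; ρ = 0.3005; P₀ = 0.222228
Lq = P₀·a^c·ρ/(c!(1−ρ)²) = 0.008707
Wq = Lq/λ = 0.008707/27.69 = 0.0003144 hr
W = Wq + 1/μ = 0.0003144 + 0.05426 = 0.05457 hr

Final: 0.05457 hr
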